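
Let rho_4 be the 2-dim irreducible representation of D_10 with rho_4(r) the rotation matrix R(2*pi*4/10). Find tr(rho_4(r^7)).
chi_{rho_4}(r^7) = 2*cos(2*pi*4*7/10) = -1/2 + sqrt(5)/2

Solution. rho_4(r^7) is rotation by angle 2*pi*4*7/10, whose trace is 2*cos(2*pi*4*7/10) = -1/2 + sqrt(5)/2.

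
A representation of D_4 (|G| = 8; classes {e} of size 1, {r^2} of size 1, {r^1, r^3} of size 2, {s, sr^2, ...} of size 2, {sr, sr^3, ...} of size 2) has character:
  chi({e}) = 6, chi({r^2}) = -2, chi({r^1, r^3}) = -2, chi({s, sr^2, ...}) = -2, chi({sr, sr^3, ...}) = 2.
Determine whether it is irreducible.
Not irreducible (reducible): <chi, chi> = 8 > 1.

<chi, chi> = (1/|G|) sum_C |C| * |chi(C)|^2 = (1/8)[1*|6|^2 + 1*|-2|^2 + 2*|-2|^2 + 2*|-2|^2 + 2*|2|^2]
  = (1/8)[(36) + (4) + (8) + (8) + (8)] = 64/8 = 8.
A character is irreducible iff <chi, chi> = 1, so this representation is reducible.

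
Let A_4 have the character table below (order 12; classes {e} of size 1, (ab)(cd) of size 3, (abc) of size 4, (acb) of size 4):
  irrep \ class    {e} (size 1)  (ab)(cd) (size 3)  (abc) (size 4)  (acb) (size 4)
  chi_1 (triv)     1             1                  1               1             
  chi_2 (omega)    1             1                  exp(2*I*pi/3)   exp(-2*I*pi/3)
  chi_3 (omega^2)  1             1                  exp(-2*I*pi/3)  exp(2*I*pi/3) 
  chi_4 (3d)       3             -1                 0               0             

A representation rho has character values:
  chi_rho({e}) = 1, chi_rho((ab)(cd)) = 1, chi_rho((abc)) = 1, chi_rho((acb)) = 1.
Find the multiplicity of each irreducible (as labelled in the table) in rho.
Multiplicities: chi_1: 1, chi_2: 0, chi_3: 0, chi_4: 0.

Explanation: Use <chi_rho, chi> = (1/|G|) sum_C |C| * chi_rho(C) * conj(chi(C)) with |G| = 12 for each irreducible chi in the table:
  <chi_rho, chi_1> = (1/12)[1*(1)*conj(1) + 3*(1)*conj(1) + 4*(1)*conj(1) + 4*(1)*conj(1)]
      = (1/12)[(1) + (3) + (4) + (4)] = 12/12 = 1
  <chi_rho, chi_2> = (1/12)[1*(1)*conj(1) + 3*(1)*conj(1) + 4*(1)*conj(exp(2*I*pi/3)) + 4*(1)*conj(exp(-2*I*pi/3))]
      = (1/12)[(1) + (3) + (4*exp(-2*I*pi/3)) + (4*exp(2*I*pi/3))] = 0/12 = 0
  <chi_rho, chi_3> = (1/12)[1*(1)*conj(1) + 3*(1)*conj(1) + 4*(1)*conj(exp(-2*I*pi/3)) + 4*(1)*conj(exp(2*I*pi/3))]
      = (1/12)[(1) + (3) + (4*exp(2*I*pi/3)) + (4*exp(-2*I*pi/3))] = 0/12 = 0
  <chi_rho, chi_4> = (1/12)[1*(1)*conj(3) + 3*(1)*conj(-1) + 4*(1)*conj(0) + 4*(1)*conj(0)]
      = (1/12)[(3) + (-3) + (0) + (0)] = 0/12 = 0
(Exp terms are combined using exp(i*s)*conj(exp(i*t)) = exp(i*(s-t)), and sums of them are collapsed using the identity that for every m > 1 the m distinct m-th roots of unity sum to 0, e.g. 1 + exp(2*I*pi/3) + exp(-2*I*pi/3) = 0.)
Dimension check: dim(rho) = sum (mult * dim) = 1*1 + 0*1 + 0*1 + 0*3 = 1 = chi_rho(e) = 1.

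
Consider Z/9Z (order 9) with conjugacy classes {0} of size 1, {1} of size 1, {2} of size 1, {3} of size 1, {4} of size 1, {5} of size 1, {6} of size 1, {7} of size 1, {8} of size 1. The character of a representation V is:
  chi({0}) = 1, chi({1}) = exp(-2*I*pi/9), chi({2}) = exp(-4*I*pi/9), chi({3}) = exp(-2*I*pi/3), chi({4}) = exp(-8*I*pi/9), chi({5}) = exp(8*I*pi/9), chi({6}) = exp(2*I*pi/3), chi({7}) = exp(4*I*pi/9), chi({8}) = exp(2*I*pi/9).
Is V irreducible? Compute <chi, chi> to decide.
Irreducible: <chi, chi> = 1.

Argument: <chi, chi> = (1/|G|) sum_C |C| * |chi(C)|^2 = (1/9)[1*|1|^2 + 1*|exp(-2*I*pi/9)|^2 + 1*|exp(-4*I*pi/9)|^2 + 1*|exp(-2*I*pi/3)|^2 + 1*|exp(-8*I*pi/9)|^2 + 1*|exp(8*I*pi/9)|^2 + 1*|exp(2*I*pi/3)|^2 + 1*|exp(4*I*pi/9)|^2 + 1*|exp(2*I*pi/9)|^2]
  = (1/9)[(1) + (1) + (1) + (1) + (1) + (1) + (1) + (1) + (1)] = 9/9 = 1.
(Exp terms are combined using exp(i*s)*conj(exp(i*t)) = exp(i*(s-t)), and sums of them are collapsed using the identity that for every m > 1 the m distinct m-th roots of unity sum to 0, e.g. 1 + exp(2*I*pi/3) + exp(-2*I*pi/3) = 0.)
A character is irreducible iff <chi, chi> = 1, so this representation is irreducible.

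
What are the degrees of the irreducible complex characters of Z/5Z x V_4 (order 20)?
Dimensions: 1, 1, 1, 1, 1, 1, 1, 1, 1, 1, 1, 1, 1, 1, 1, 1, 1, 1, 1, 1

Derivation: There are 20 irreducibles (= number of conjugacy classes). Their dimensions d_i satisfy sum d_i^2 = |G| = 20: 1 + 1 + 1 + 1 + 1 + 1 + 1 + 1 + 1 + 1 + 1 + 1 + 1 + 1 + 1 + 1 + 1 + 1 + 1 + 1 = 20. (For the product with Z/5Z: each of the 5 1-dim characters of Z/5Z tensors with each irrep of V_4, giving 5 copies of each V_4-dimension.)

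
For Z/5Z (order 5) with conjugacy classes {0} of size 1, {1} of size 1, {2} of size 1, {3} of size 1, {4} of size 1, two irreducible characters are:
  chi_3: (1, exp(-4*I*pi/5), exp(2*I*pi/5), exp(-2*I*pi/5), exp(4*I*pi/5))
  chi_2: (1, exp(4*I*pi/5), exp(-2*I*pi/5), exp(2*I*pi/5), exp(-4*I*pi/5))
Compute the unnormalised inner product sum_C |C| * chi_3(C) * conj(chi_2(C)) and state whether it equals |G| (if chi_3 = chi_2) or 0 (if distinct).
Sum = 0; so <chi_3, chi_2> = 0 (distinct irreducibles are orthogonal).

Reasoning: Compute term by term over conjugacy classes (|C| * chi_3(C) * conj(chi_2(C))):
  1*(1)*conj(1) + 1*(exp(-4*I*pi/5))*conj(exp(4*I*pi/5)) + 1*(exp(2*I*pi/5))*conj(exp(-2*I*pi/5)) + 1*(exp(-2*I*pi/5))*conj(exp(2*I*pi/5)) + 1*(exp(4*I*pi/5))*conj(exp(-4*I*pi/5))
  = (1) + (exp(2*I*pi/5)) + (exp(4*I*pi/5)) + (exp(-4*I*pi/5)) + (exp(-2*I*pi/5))
  = 0.
(Exp terms are combined using exp(i*s)*conj(exp(i*t)) = exp(i*(s-t)), and sums of them are collapsed using the identity that for every m > 1 the m distinct m-th roots of unity sum to 0, e.g. 1 + exp(2*I*pi/3) + exp(-2*I*pi/3) = 0.)
Dividing by |G| = 5 gives 0/5 = 0, matching the row-orthogonality relation <chi_3, chi_2> = [chi_3 = chi_2].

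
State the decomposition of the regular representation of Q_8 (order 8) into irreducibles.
Each irreducible V_i of dimension d_i appears with multiplicity d_i, i.e. rho_reg = (direct sum over all irreducibles V_i) d_i V_i. The irreducible dimensions for Q_8 are 1, 1, 1, 1, 2: 4 irreducibles of dimension 1, each with multiplicity 1; 1 irreducible of dimension 2, with multiplicity 2. Total dimension 4*1*1 + 1*2*2 = 8 = |G|.

Derivation: General theorem: in the regular representation of a finite group G, each irreducible appears with multiplicity equal to its dimension. Check: dim(rho_reg) = sum d_i^2 = 1 + 1 + 1 + 1 + 4 = 8 = |G|.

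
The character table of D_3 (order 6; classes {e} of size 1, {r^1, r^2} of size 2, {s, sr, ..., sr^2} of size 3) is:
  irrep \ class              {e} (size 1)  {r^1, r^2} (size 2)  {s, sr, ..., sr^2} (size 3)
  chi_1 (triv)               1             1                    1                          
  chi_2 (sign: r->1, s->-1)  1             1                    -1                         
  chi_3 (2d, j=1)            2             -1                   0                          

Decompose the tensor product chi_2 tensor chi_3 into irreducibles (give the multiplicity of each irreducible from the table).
chi_2 tensor chi_3 = chi_3 (all other irreducibles have multiplicity 0).

Why: The character of a tensor product is the pointwise product (chi_2 * chi_3)(C) = chi_2(C) * chi_3(C):
  {e}: (1)*(2), {r^1, r^2}: (1)*(-1), {s, sr, ..., sr^2}: (-1)*(0)
so (chi_2 * chi_3) takes values
  {e} -> 2, {r^1, r^2} -> -1, {s, sr, ..., sr^2} -> 0.
Now take the inner product of this character with each irreducible chi from the table, <chi_2*chi_3, chi> = (1/6) sum_C |C| (chi_2*chi_3)(C) conj(chi(C)):
  <chi_2*chi_3, chi_1> = (1/6)[1*(2)*conj(1) + 2*(-1)*conj(1) + 3*(0)*conj(1)]
      = (1/6)[(2) + (-2) + (0)] = 0/6 = 0
  <chi_2*chi_3, chi_2> = (1/6)[1*(2)*conj(1) + 2*(-1)*conj(1) + 3*(0)*conj(-1)]
      = (1/6)[(2) + (-2) + (0)] = 0/6 = 0
  <chi_2*chi_3, chi_3> = (1/6)[1*(2)*conj(2) + 2*(-1)*conj(-1) + 3*(0)*conj(0)]
      = (1/6)[(4) + (2) + (0)] = 6/6 = 1
Hence the multiplicities are chi_3: 1. Dimension check: dim(chi_2)*dim(chi_3) = 1*2 = 2 and sum (mult * dim) = 1*2 = 2.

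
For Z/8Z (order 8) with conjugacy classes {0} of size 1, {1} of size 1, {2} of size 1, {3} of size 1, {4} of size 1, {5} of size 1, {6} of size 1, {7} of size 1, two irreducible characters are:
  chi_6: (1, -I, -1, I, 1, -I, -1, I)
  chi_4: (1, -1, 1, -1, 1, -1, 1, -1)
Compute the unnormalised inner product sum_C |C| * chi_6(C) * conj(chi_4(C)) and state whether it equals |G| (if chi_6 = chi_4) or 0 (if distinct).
Sum = 0; so <chi_6, chi_4> = 0 (distinct irreducibles are orthogonal).

Argument: Compute term by term over conjugacy classes (|C| * chi_6(C) * conj(chi_4(C))):
  1*(1)*conj(1) + 1*(-I)*conj(-1) + 1*(-1)*conj(1) + 1*(I)*conj(-1) + 1*(1)*conj(1) + 1*(-I)*conj(-1) + 1*(-1)*conj(1) + 1*(I)*conj(-1)
  = (1) + (I) + (-1) + (-I) + (1) + (I) + (-1) + (-I)
  = 0.
(Exp terms are combined using exp(i*s)*conj(exp(i*t)) = exp(i*(s-t)), and sums of them are collapsed using the identity that for every m > 1 the m distinct m-th roots of unity sum to 0, e.g. 1 + exp(2*I*pi/3) + exp(-2*I*pi/3) = 0.)
Dividing by |G| = 8 gives 0/8 = 0, matching the row-orthogonality relation <chi_6, chi_4> = [chi_6 = chi_4].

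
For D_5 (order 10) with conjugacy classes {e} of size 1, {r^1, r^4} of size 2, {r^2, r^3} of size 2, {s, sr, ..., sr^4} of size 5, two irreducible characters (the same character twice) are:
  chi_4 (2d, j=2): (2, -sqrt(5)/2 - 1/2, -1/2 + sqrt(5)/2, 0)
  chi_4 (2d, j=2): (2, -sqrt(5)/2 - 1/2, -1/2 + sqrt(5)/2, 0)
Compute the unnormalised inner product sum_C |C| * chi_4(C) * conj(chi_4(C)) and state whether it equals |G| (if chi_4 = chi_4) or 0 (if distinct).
Sum = 10 = |G| = 10; so <chi_4, chi_4> = 1 (norm-1 confirms irreducibility).

Argument: Compute term by term over conjugacy classes (|C| * chi_4(C) * conj(chi_4(C))):
  1*(2)*conj(2) + 2*(-sqrt(5)/2 - 1/2)*conj(-sqrt(5)/2 - 1/2) + 2*(-1/2 + sqrt(5)/2)*conj(-1/2 + sqrt(5)/2) + 5*(0)*conj(0)
  = (4) + (sqrt(5) + 3) + (3 - sqrt(5)) + (0)
  = 10.
Dividing by |G| = 10 gives 10/10 = 1, matching the row-orthogonality relation <chi_4, chi_4> = [chi_4 = chi_4].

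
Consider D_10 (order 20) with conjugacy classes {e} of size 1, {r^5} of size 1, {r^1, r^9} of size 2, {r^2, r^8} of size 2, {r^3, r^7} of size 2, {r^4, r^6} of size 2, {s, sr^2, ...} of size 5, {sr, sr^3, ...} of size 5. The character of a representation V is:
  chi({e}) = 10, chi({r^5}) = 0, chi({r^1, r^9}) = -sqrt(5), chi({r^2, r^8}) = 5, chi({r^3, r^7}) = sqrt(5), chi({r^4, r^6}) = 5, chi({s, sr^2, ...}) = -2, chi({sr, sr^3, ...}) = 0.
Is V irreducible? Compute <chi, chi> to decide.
Not irreducible (reducible): <chi, chi> = 12 > 1.

<chi, chi> = (1/|G|) sum_C |C| * |chi(C)|^2 = (1/20)[1*|10|^2 + 1*|0|^2 + 2*|-sqrt(5)|^2 + 2*|5|^2 + 2*|sqrt(5)|^2 + 2*|5|^2 + 5*|-2|^2 + 5*|0|^2]
  = (1/20)[(100) + (0) + (10) + (50) + (10) + (50) + (20) + (0)] = 240/20 = 12.
A character is irreducible iff <chi, chi> = 1, so this representation is reducible.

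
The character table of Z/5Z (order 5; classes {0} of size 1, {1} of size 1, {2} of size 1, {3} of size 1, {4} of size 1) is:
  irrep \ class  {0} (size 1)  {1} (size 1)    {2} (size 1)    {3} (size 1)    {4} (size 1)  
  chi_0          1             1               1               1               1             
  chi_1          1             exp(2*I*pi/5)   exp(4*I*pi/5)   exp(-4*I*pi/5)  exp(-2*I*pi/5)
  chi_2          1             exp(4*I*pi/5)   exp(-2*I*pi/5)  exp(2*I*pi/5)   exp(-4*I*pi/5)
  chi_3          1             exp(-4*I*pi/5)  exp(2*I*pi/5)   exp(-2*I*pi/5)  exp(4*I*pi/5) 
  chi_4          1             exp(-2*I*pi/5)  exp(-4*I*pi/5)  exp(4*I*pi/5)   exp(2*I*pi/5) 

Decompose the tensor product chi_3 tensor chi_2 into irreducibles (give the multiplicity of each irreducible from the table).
chi_3 tensor chi_2 = chi_0 (all other irreducibles have multiplicity 0).

Argument: The character of a tensor product is the pointwise product (chi_3 * chi_2)(C) = chi_3(C) * chi_2(C):
  {0}: (1)*(1), {1}: (exp(-4*I*pi/5))*(exp(4*I*pi/5)), {2}: (exp(2*I*pi/5))*(exp(-2*I*pi/5)), {3}: (exp(-2*I*pi/5))*(exp(2*I*pi/5)), {4}: (exp(4*I*pi/5))*(exp(-4*I*pi/5))
so (chi_3 * chi_2) takes values
  {0} -> 1, {1} -> 1, {2} -> 1, {3} -> 1, {4} -> 1.
Now take the inner product of this character with each irreducible chi from the table, <chi_3*chi_2, chi> = (1/5) sum_C |C| (chi_3*chi_2)(C) conj(chi(C)):
  <chi_3*chi_2, chi_0> = (1/5)[1*(1)*conj(1) + 1*(1)*conj(1) + 1*(1)*conj(1) + 1*(1)*conj(1) + 1*(1)*conj(1)]
      = (1/5)[(1) + (1) + (1) + (1) + (1)] = 5/5 = 1
  <chi_3*chi_2, chi_1> = (1/5)[1*(1)*conj(1) + 1*(1)*conj(exp(2*I*pi/5)) + 1*(1)*conj(exp(4*I*pi/5)) + 1*(1)*conj(exp(-4*I*pi/5)) + 1*(1)*conj(exp(-2*I*pi/5))]
      = (1/5)[(1) + (exp(-2*I*pi/5)) + (exp(-4*I*pi/5)) + (exp(4*I*pi/5)) + (exp(2*I*pi/5))] = 0/5 = 0
  <chi_3*chi_2, chi_2> = (1/5)[1*(1)*conj(1) + 1*(1)*conj(exp(4*I*pi/5)) + 1*(1)*conj(exp(-2*I*pi/5)) + 1*(1)*conj(exp(2*I*pi/5)) + 1*(1)*conj(exp(-4*I*pi/5))]
      = (1/5)[(1) + (exp(-4*I*pi/5)) + (exp(2*I*pi/5)) + (exp(-2*I*pi/5)) + (exp(4*I*pi/5))] = 0/5 = 0
  <chi_3*chi_2, chi_3> = (1/5)[1*(1)*conj(1) + 1*(1)*conj(exp(-4*I*pi/5)) + 1*(1)*conj(exp(2*I*pi/5)) + 1*(1)*conj(exp(-2*I*pi/5)) + 1*(1)*conj(exp(4*I*pi/5))]
      = (1/5)[(1) + (exp(4*I*pi/5)) + (exp(-2*I*pi/5)) + (exp(2*I*pi/5)) + (exp(-4*I*pi/5))] = 0/5 = 0
  <chi_3*chi_2, chi_4> = (1/5)[1*(1)*conj(1) + 1*(1)*conj(exp(-2*I*pi/5)) + 1*(1)*conj(exp(-4*I*pi/5)) + 1*(1)*conj(exp(4*I*pi/5)) + 1*(1)*conj(exp(2*I*pi/5))]
      = (1/5)[(1) + (exp(2*I*pi/5)) + (exp(4*I*pi/5)) + (exp(-4*I*pi/5)) + (exp(-2*I*pi/5))] = 0/5 = 0
(Exp terms are combined using exp(i*s)*conj(exp(i*t)) = exp(i*(s-t)), and sums of them are collapsed using the identity that for every m > 1 the m distinct m-th roots of unity sum to 0, e.g. 1 + exp(2*I*pi/3) + exp(-2*I*pi/3) = 0.)
Hence the multiplicities are chi_0: 1. Dimension check: dim(chi_3)*dim(chi_2) = 1*1 = 1 and sum (mult * dim) = 1*1 = 1.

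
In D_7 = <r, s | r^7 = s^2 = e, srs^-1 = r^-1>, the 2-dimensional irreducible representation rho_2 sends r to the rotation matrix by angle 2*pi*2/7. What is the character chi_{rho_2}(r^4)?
chi_{rho_2}(r^4) = 2*cos(2*pi*2*4/7) = 2*cos(16*pi/7)

Reasoning: rho_2(r^4) is rotation by angle 2*pi*2*4/7, whose trace is 2*cos(2*pi*2*4/7) = 2*cos(16*pi/7).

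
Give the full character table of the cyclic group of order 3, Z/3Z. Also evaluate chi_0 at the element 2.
Character table of Z/3Z (irreps indexed chi_0,...,chi_2 with chi_k(m) = zeta_3^(k*m), zeta_3 = exp(2*pi*i/3)):
  irrep \ class  {0} (size 1)  {1} (size 1)    {2} (size 1)  
  chi_0          1             1               1             
  chi_1          1             exp(2*I*pi/3)   exp(-2*I*pi/3)
  chi_2          1             exp(-2*I*pi/3)  exp(2*I*pi/3) 

Spot check: chi_0(2) = zeta_3^(0*2) = zeta_3^0 = 1.

Why: Z/3Z is abelian, so all 3 irreducible complex representations are 1-dimensional. They are given by chi_k(m) = zeta_3^(k*m) for k = 0,...,2. Row orthogonality: sum_m chi_k(m) conj(chi_l(m)) = 3 * [k = l].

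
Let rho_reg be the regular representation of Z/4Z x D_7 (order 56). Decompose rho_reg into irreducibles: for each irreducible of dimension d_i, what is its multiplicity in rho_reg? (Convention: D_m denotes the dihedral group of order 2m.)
Each irreducible V_i of dimension d_i appears with multiplicity d_i, i.e. rho_reg = (direct sum over all irreducibles V_i) d_i V_i. The irreducible dimensions for Z/4Z x D_7 are 1, 1, 1, 1, 1, 1, 1, 1, 2, 2, 2, 2, 2, 2, 2, 2, 2, 2, 2, 2: 8 irreducibles of dimension 1, each with multiplicity 1; 12 irreducibles of dimension 2, each with multiplicity 2. Total dimension 8*1*1 + 12*2*2 = 56 = |G|.

Why: General theorem: in the regular representation of a finite group G, each irreducible appears with multiplicity equal to its dimension. Check: dim(rho_reg) = sum d_i^2 = 1 + 1 + 1 + 1 + 1 + 1 + 1 + 1 + 4 + 4 + 4 + 4 + 4 + 4 + 4 + 4 + 4 + 4 + 4 + 4 = 56 = |G|.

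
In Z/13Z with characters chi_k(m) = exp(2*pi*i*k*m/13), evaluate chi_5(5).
chi_5(5) = zeta_13^25 = exp(-2*I*pi/13)

Argument: chi_5(5) = zeta_13^(5*5) = zeta_13^25. Since zeta_13^13 = 1, this equals zeta_13^12 = exp(2*pi*i*12/13) = exp(-2*I*pi/13).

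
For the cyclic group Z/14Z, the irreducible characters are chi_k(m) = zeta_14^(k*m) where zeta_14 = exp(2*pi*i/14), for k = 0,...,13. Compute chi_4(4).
chi_4(4) = zeta_14^16 = exp(2*I*pi/7)

Explanation: chi_4(4) = zeta_14^(4*4) = zeta_14^16. Since zeta_14^14 = 1, this equals zeta_14^2 = exp(2*pi*i*2/14) = exp(2*I*pi/7).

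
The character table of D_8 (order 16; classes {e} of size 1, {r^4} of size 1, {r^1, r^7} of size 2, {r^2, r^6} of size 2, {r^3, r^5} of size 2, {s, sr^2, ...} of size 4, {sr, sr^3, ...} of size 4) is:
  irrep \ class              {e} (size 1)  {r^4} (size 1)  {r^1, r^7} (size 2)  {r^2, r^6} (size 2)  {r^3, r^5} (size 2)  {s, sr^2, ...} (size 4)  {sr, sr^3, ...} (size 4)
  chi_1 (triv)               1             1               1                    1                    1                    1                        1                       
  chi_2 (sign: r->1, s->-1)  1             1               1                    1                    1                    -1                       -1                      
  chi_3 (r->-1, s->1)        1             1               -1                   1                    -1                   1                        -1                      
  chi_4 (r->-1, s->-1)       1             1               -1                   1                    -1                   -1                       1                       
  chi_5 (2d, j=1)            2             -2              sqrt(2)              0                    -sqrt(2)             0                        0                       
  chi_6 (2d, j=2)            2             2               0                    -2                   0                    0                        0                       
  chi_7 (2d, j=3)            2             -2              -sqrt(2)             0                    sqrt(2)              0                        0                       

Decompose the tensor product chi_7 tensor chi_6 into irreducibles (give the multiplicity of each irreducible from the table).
chi_7 tensor chi_6 = chi_5 + chi_7 (all other irreducibles have multiplicity 0).

The character of a tensor product is the pointwise product (chi_7 * chi_6)(C) = chi_7(C) * chi_6(C):
  {e}: (2)*(2), {r^4}: (-2)*(2), {r^1, r^7}: (-sqrt(2))*(0), {r^2, r^6}: (0)*(-2), {r^3, r^5}: (sqrt(2))*(0), {s, sr^2, ...}: (0)*(0), {sr, sr^3, ...}: (0)*(0)
so (chi_7 * chi_6) takes values
  {e} -> 4, {r^4} -> -4, {r^1, r^7} -> 0, {r^2, r^6} -> 0, {r^3, r^5} -> 0, {s, sr^2, ...} -> 0, {sr, sr^3, ...} -> 0.
Now take the inner product of this character with each irreducible chi from the table, <chi_7*chi_6, chi> = (1/16) sum_C |C| (chi_7*chi_6)(C) conj(chi(C)):
  <chi_7*chi_6, chi_1> = (1/16)[1*(4)*conj(1) + 1*(-4)*conj(1) + 2*(0)*conj(1) + 2*(0)*conj(1) + 2*(0)*conj(1) + 4*(0)*conj(1) + 4*(0)*conj(1)]
      = (1/16)[(4) + (-4) + (0) + (0) + (0) + (0) + (0)] = 0/16 = 0
  <chi_7*chi_6, chi_2> = (1/16)[1*(4)*conj(1) + 1*(-4)*conj(1) + 2*(0)*conj(1) + 2*(0)*conj(1) + 2*(0)*conj(1) + 4*(0)*conj(-1) + 4*(0)*conj(-1)]
      = (1/16)[(4) + (-4) + (0) + (0) + (0) + (0) + (0)] = 0/16 = 0
  <chi_7*chi_6, chi_3> = (1/16)[1*(4)*conj(1) + 1*(-4)*conj(1) + 2*(0)*conj(-1) + 2*(0)*conj(1) + 2*(0)*conj(-1) + 4*(0)*conj(1) + 4*(0)*conj(-1)]
      = (1/16)[(4) + (-4) + (0) + (0) + (0) + (0) + (0)] = 0/16 = 0
  <chi_7*chi_6, chi_4> = (1/16)[1*(4)*conj(1) + 1*(-4)*conj(1) + 2*(0)*conj(-1) + 2*(0)*conj(1) + 2*(0)*conj(-1) + 4*(0)*conj(-1) + 4*(0)*conj(1)]
      = (1/16)[(4) + (-4) + (0) + (0) + (0) + (0) + (0)] = 0/16 = 0
  <chi_7*chi_6, chi_5> = (1/16)[1*(4)*conj(2) + 1*(-4)*conj(-2) + 2*(0)*conj(sqrt(2)) + 2*(0)*conj(0) + 2*(0)*conj(-sqrt(2)) + 4*(0)*conj(0) + 4*(0)*conj(0)]
      = (1/16)[(8) + (8) + (0) + (0) + (0) + (0) + (0)] = 16/16 = 1
  <chi_7*chi_6, chi_6> = (1/16)[1*(4)*conj(2) + 1*(-4)*conj(2) + 2*(0)*conj(0) + 2*(0)*conj(-2) + 2*(0)*conj(0) + 4*(0)*conj(0) + 4*(0)*conj(0)]
      = (1/16)[(8) + (-8) + (0) + (0) + (0) + (0) + (0)] = 0/16 = 0
  <chi_7*chi_6, chi_7> = (1/16)[1*(4)*conj(2) + 1*(-4)*conj(-2) + 2*(0)*conj(-sqrt(2)) + 2*(0)*conj(0) + 2*(0)*conj(sqrt(2)) + 4*(0)*conj(0) + 4*(0)*conj(0)]
      = (1/16)[(8) + (8) + (0) + (0) + (0) + (0) + (0)] = 16/16 = 1
Hence the multiplicities are chi_5: 1, chi_7: 1. Dimension check: dim(chi_7)*dim(chi_6) = 2*2 = 4 and sum (mult * dim) = 1*2 + 1*2 = 4.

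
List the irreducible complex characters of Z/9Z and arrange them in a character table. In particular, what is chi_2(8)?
Character table of Z/9Z (irreps indexed chi_0,...,chi_8 with chi_k(m) = zeta_9^(k*m), zeta_9 = exp(2*pi*i/9)):
  irrep \ class  {0} (size 1)  {1} (size 1)    {2} (size 1)    {3} (size 1)    {4} (size 1)    {5} (size 1)    {6} (size 1)    {7} (size 1)    {8} (size 1)  
  chi_0          1             1               1               1               1               1               1               1               1             
  chi_1          1             exp(2*I*pi/9)   exp(4*I*pi/9)   exp(2*I*pi/3)   exp(8*I*pi/9)   exp(-8*I*pi/9)  exp(-2*I*pi/3)  exp(-4*I*pi/9)  exp(-2*I*pi/9)
  chi_2          1             exp(4*I*pi/9)   exp(8*I*pi/9)   exp(-2*I*pi/3)  exp(-2*I*pi/9)  exp(2*I*pi/9)   exp(2*I*pi/3)   exp(-8*I*pi/9)  exp(-4*I*pi/9)
  chi_3          1             exp(2*I*pi/3)   exp(-2*I*pi/3)  1               exp(2*I*pi/3)   exp(-2*I*pi/3)  1               exp(2*I*pi/3)   exp(-2*I*pi/3)
  chi_4          1             exp(8*I*pi/9)   exp(-2*I*pi/9)  exp(2*I*pi/3)   exp(-4*I*pi/9)  exp(4*I*pi/9)   exp(-2*I*pi/3)  exp(2*I*pi/9)   exp(-8*I*pi/9)
  chi_5          1             exp(-8*I*pi/9)  exp(2*I*pi/9)   exp(-2*I*pi/3)  exp(4*I*pi/9)   exp(-4*I*pi/9)  exp(2*I*pi/3)   exp(-2*I*pi/9)  exp(8*I*pi/9) 
  chi_6          1             exp(-2*I*pi/3)  exp(2*I*pi/3)   1               exp(-2*I*pi/3)  exp(2*I*pi/3)   1               exp(-2*I*pi/3)  exp(2*I*pi/3) 
  chi_7          1             exp(-4*I*pi/9)  exp(-8*I*pi/9)  exp(2*I*pi/3)   exp(2*I*pi/9)   exp(-2*I*pi/9)  exp(-2*I*pi/3)  exp(8*I*pi/9)   exp(4*I*pi/9) 
  chi_8          1             exp(-2*I*pi/9)  exp(-4*I*pi/9)  exp(-2*I*pi/3)  exp(-8*I*pi/9)  exp(8*I*pi/9)   exp(2*I*pi/3)   exp(4*I*pi/9)   exp(2*I*pi/9) 

Spot check: chi_2(8) = zeta_9^(2*8) = zeta_9^16 = exp(-4*I*pi/9).

Derivation: Z/9Z is abelian, so all 9 irreducible complex representations are 1-dimensional. They are given by chi_k(m) = zeta_9^(k*m) for k = 0,...,8. Row orthogonality: sum_m chi_k(m) conj(chi_l(m)) = 9 * [k = l].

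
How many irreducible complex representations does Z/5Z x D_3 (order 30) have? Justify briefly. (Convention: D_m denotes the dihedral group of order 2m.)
15

Argument: The number of irreducible complex representations of a finite group equals its number of conjugacy classes. For a direct product, #classes(G x H) = #classes(G) * #classes(H). Z/5Z has 5 classes (abelian), D_3 has 3 classes, so 5 * 3 = 15, so Z/5Z x D_3 (order 30) has exactly 15 irreducible complex representations.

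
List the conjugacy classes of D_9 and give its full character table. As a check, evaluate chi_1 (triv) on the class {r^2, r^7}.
Conjugacy classes: {e} of size 1, {r^1, r^8} of size 2, {r^2, r^7} of size 2, {r^3, r^6} of size 2, {r^4, r^5} of size 2, {s, sr, ..., sr^8} of size 9.
Character table:
  irrep \ class              {e} (size 1)  {r^1, r^8} (size 2)  {r^2, r^7} (size 2)  {r^3, r^6} (size 2)  {r^4, r^5} (size 2)  {s, sr, ..., sr^8} (size 9)
  chi_1 (triv)               1             1                    1                    1                    1                    1                          
  chi_2 (sign: r->1, s->-1)  1             1                    1                    1                    1                    -1                         
  chi_3 (2d, j=1)            2             2*cos(2*pi/9)        2*cos(4*pi/9)        -1                   -2*cos(pi/9)         0                          
  chi_4 (2d, j=2)            2             2*cos(4*pi/9)        -2*cos(pi/9)         -1                   2*cos(2*pi/9)        0                          
  chi_5 (2d, j=3)            2             -1                   -1                   2                    -1                   0                          
  chi_6 (2d, j=4)            2             -2*cos(pi/9)         2*cos(2*pi/9)        -1                   2*cos(4*pi/9)        0                          

Spot check: chi_1 (triv) on {r^2, r^7} = 1.

Derivation: D_9 has order 2*9 = 18 with 6 conjugacy classes, hence 6 irreducibles. Sum of squared dims 1 + 1 + 4 + 4 + 4 + 4 = 18 = |G|. Linear characters come from the abelianisation; the 2-dimensional irreps have character r^k -> 2*cos(2*pi*j*k/9), reflections -> 0.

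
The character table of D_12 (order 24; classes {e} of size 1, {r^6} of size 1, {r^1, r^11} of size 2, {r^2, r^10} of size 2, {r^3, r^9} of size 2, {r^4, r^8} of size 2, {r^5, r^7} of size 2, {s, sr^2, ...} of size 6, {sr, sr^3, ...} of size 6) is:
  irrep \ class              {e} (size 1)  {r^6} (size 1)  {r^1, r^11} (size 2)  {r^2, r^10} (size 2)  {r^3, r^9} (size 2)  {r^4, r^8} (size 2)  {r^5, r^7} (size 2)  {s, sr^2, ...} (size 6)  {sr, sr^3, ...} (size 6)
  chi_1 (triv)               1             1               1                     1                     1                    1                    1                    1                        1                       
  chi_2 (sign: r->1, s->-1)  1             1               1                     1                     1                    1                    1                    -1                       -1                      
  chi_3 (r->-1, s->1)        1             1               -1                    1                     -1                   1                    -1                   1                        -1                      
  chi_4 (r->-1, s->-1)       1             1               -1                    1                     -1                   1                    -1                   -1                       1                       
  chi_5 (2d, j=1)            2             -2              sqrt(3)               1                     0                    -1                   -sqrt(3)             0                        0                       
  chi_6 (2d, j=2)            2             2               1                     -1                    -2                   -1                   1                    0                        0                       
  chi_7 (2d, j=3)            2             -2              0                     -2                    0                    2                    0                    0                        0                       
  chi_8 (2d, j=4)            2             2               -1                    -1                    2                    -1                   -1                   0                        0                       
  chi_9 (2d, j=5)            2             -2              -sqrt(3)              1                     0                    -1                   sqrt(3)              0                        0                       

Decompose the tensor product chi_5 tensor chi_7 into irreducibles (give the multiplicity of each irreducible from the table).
chi_5 tensor chi_7 = chi_6 + chi_8 (all other irreducibles have multiplicity 0).

Derivation: The character of a tensor product is the pointwise product (chi_5 * chi_7)(C) = chi_5(C) * chi_7(C):
  {e}: (2)*(2), {r^6}: (-2)*(-2), {r^1, r^11}: (sqrt(3))*(0), {r^2, r^10}: (1)*(-2), {r^3, r^9}: (0)*(0), {r^4, r^8}: (-1)*(2), {r^5, r^7}: (-sqrt(3))*(0), {s, sr^2, ...}: (0)*(0), {sr, sr^3, ...}: (0)*(0)
so (chi_5 * chi_7) takes values
  {e} -> 4, {r^6} -> 4, {r^1, r^11} -> 0, {r^2, r^10} -> -2, {r^3, r^9} -> 0, {r^4, r^8} -> -2, {r^5, r^7} -> 0, {s, sr^2, ...} -> 0, {sr, sr^3, ...} -> 0.
Now take the inner product of this character with each irreducible chi from the table, <chi_5*chi_7, chi> = (1/24) sum_C |C| (chi_5*chi_7)(C) conj(chi(C)):
  <chi_5*chi_7, chi_1> = (1/24)[1*(4)*conj(1) + 1*(4)*conj(1) + 2*(0)*conj(1) + 2*(-2)*conj(1) + 2*(0)*conj(1) + 2*(-2)*conj(1) + 2*(0)*conj(1) + 6*(0)*conj(1) + 6*(0)*conj(1)]
      = (1/24)[(4) + (4) + (0) + (-4) + (0) + (-4) + (0) + (0) + (0)] = 0/24 = 0
  <chi_5*chi_7, chi_2> = (1/24)[1*(4)*conj(1) + 1*(4)*conj(1) + 2*(0)*conj(1) + 2*(-2)*conj(1) + 2*(0)*conj(1) + 2*(-2)*conj(1) + 2*(0)*conj(1) + 6*(0)*conj(-1) + 6*(0)*conj(-1)]
      = (1/24)[(4) + (4) + (0) + (-4) + (0) + (-4) + (0) + (0) + (0)] = 0/24 = 0
  <chi_5*chi_7, chi_3> = (1/24)[1*(4)*conj(1) + 1*(4)*conj(1) + 2*(0)*conj(-1) + 2*(-2)*conj(1) + 2*(0)*conj(-1) + 2*(-2)*conj(1) + 2*(0)*conj(-1) + 6*(0)*conj(1) + 6*(0)*conj(-1)]
      = (1/24)[(4) + (4) + (0) + (-4) + (0) + (-4) + (0) + (0) + (0)] = 0/24 = 0
  <chi_5*chi_7, chi_4> = (1/24)[1*(4)*conj(1) + 1*(4)*conj(1) + 2*(0)*conj(-1) + 2*(-2)*conj(1) + 2*(0)*conj(-1) + 2*(-2)*conj(1) + 2*(0)*conj(-1) + 6*(0)*conj(-1) + 6*(0)*conj(1)]
      = (1/24)[(4) + (4) + (0) + (-4) + (0) + (-4) + (0) + (0) + (0)] = 0/24 = 0
  <chi_5*chi_7, chi_5> = (1/24)[1*(4)*conj(2) + 1*(4)*conj(-2) + 2*(0)*conj(sqrt(3)) + 2*(-2)*conj(1) + 2*(0)*conj(0) + 2*(-2)*conj(-1) + 2*(0)*conj(-sqrt(3)) + 6*(0)*conj(0) + 6*(0)*conj(0)]
      = (1/24)[(8) + (-8) + (0) + (-4) + (0) + (4) + (0) + (0) + (0)] = 0/24 = 0
  <chi_5*chi_7, chi_6> = (1/24)[1*(4)*conj(2) + 1*(4)*conj(2) + 2*(0)*conj(1) + 2*(-2)*conj(-1) + 2*(0)*conj(-2) + 2*(-2)*conj(-1) + 2*(0)*conj(1) + 6*(0)*conj(0) + 6*(0)*conj(0)]
      = (1/24)[(8) + (8) + (0) + (4) + (0) + (4) + (0) + (0) + (0)] = 24/24 = 1
  <chi_5*chi_7, chi_7> = (1/24)[1*(4)*conj(2) + 1*(4)*conj(-2) + 2*(0)*conj(0) + 2*(-2)*conj(-2) + 2*(0)*conj(0) + 2*(-2)*conj(2) + 2*(0)*conj(0) + 6*(0)*conj(0) + 6*(0)*conj(0)]
      = (1/24)[(8) + (-8) + (0) + (8) + (0) + (-8) + (0) + (0) + (0)] = 0/24 = 0
  <chi_5*chi_7, chi_8> = (1/24)[1*(4)*conj(2) + 1*(4)*conj(2) + 2*(0)*conj(-1) + 2*(-2)*conj(-1) + 2*(0)*conj(2) + 2*(-2)*conj(-1) + 2*(0)*conj(-1) + 6*(0)*conj(0) + 6*(0)*conj(0)]
      = (1/24)[(8) + (8) + (0) + (4) + (0) + (4) + (0) + (0) + (0)] = 24/24 = 1
  <chi_5*chi_7, chi_9> = (1/24)[1*(4)*conj(2) + 1*(4)*conj(-2) + 2*(0)*conj(-sqrt(3)) + 2*(-2)*conj(1) + 2*(0)*conj(0) + 2*(-2)*conj(-1) + 2*(0)*conj(sqrt(3)) + 6*(0)*conj(0) + 6*(0)*conj(0)]
      = (1/24)[(8) + (-8) + (0) + (-4) + (0) + (4) + (0) + (0) + (0)] = 0/24 = 0
Hence the multiplicities are chi_6: 1, chi_8: 1. Dimension check: dim(chi_5)*dim(chi_7) = 2*2 = 4 and sum (mult * dim) = 1*2 + 1*2 = 4.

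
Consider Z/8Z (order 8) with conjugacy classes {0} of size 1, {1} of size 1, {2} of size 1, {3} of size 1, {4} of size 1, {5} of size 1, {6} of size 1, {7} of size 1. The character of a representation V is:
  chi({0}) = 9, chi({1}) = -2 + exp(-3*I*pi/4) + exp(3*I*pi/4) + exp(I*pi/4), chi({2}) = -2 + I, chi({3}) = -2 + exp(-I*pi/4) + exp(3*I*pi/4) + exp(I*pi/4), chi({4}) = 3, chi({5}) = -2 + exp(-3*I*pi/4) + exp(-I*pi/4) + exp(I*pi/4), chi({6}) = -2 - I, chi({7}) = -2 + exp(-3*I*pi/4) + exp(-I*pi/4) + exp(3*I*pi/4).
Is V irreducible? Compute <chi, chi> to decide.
Not irreducible (reducible): <chi, chi> = 15 > 1.

<chi, chi> = (1/|G|) sum_C |C| * |chi(C)|^2 = (1/8)[1*|9|^2 + 1*|-2 + exp(-3*I*pi/4) + exp(3*I*pi/4) + exp(I*pi/4)|^2 + 1*|-2 + I|^2 + 1*|-2 + exp(-I*pi/4) + exp(3*I*pi/4) + exp(I*pi/4)|^2 + 1*|3|^2 + 1*|-2 + exp(-3*I*pi/4) + exp(-I*pi/4) + exp(I*pi/4)|^2 + 1*|-2 - I|^2 + 1*|-2 + exp(-3*I*pi/4) + exp(-I*pi/4) + exp(3*I*pi/4)|^2]
  = (1/8)[(81) + (5 - 4*exp(3*I*pi/4) - 2*exp(I*pi/4) - 2*exp(-I*pi/4) - 4*exp(-3*I*pi/4)) + (5) + (5 - 4*exp(I*pi/4) - 2*exp(3*I*pi/4) - 2*exp(-3*I*pi/4) - 4*exp(-I*pi/4)) + (9) + (5 - 4*exp(I*pi/4) - 2*exp(3*I*pi/4) - 2*exp(-3*I*pi/4) - 4*exp(-I*pi/4)) + (5) + (5 - 4*exp(3*I*pi/4) - 2*exp(I*pi/4) - 2*exp(-I*pi/4) - 4*exp(-3*I*pi/4))] = 120/8 = 15.
(Exp terms are combined using exp(i*s)*conj(exp(i*t)) = exp(i*(s-t)), and sums of them are collapsed using the identity that for every m > 1 the m distinct m-th roots of unity sum to 0, e.g. 1 + exp(2*I*pi/3) + exp(-2*I*pi/3) = 0.)
A character is irreducible iff <chi, chi> = 1, so this representation is reducible.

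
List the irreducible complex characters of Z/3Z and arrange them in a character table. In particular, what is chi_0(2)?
Character table of Z/3Z (irreps indexed chi_0,...,chi_2 with chi_k(m) = zeta_3^(k*m), zeta_3 = exp(2*pi*i/3)):
  irrep \ class  {0} (size 1)  {1} (size 1)    {2} (size 1)  
  chi_0          1             1               1             
  chi_1          1             exp(2*I*pi/3)   exp(-2*I*pi/3)
  chi_2          1             exp(-2*I*pi/3)  exp(2*I*pi/3) 

Spot check: chi_0(2) = zeta_3^(0*2) = zeta_3^0 = 1.

Details: Z/3Z is abelian, so all 3 irreducible complex representations are 1-dimensional. They are given by chi_k(m) = zeta_3^(k*m) for k = 0,...,2. Row orthogonality: sum_m chi_k(m) conj(chi_l(m)) = 3 * [k = l].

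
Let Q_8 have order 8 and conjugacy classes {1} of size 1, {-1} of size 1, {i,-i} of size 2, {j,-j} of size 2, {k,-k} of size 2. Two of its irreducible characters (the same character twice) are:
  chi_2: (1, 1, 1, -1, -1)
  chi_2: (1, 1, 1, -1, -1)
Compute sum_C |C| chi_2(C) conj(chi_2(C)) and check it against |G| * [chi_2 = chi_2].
Sum = 8 = |G| = 8; so <chi_2, chi_2> = 1 (norm-1 confirms irreducibility).

Solution. Compute term by term over conjugacy classes (|C| * chi_2(C) * conj(chi_2(C))):
  1*(1)*conj(1) + 1*(1)*conj(1) + 2*(1)*conj(1) + 2*(-1)*conj(-1) + 2*(-1)*conj(-1)
  = (1) + (1) + (2) + (2) + (2)
  = 8.
Dividing by |G| = 8 gives 8/8 = 1, matching the row-orthogonality relation <chi_2, chi_2> = [chi_2 = chi_2].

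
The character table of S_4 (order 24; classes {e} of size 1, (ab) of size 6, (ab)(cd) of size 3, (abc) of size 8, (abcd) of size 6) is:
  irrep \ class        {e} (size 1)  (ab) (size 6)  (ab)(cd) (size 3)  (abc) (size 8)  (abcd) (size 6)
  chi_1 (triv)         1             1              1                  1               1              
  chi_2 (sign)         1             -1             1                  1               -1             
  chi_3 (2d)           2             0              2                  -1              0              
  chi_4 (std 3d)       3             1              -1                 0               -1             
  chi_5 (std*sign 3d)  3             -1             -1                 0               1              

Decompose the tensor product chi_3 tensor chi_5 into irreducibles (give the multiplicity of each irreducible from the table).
chi_3 tensor chi_5 = chi_4 + chi_5 (all other irreducibles have multiplicity 0).

Details: The character of a tensor product is the pointwise product (chi_3 * chi_5)(C) = chi_3(C) * chi_5(C):
  {e}: (2)*(3), (ab): (0)*(-1), (ab)(cd): (2)*(-1), (abc): (-1)*(0), (abcd): (0)*(1)
so (chi_3 * chi_5) takes values
  {e} -> 6, (ab) -> 0, (ab)(cd) -> -2, (abc) -> 0, (abcd) -> 0.
Now take the inner product of this character with each irreducible chi from the table, <chi_3*chi_5, chi> = (1/24) sum_C |C| (chi_3*chi_5)(C) conj(chi(C)):
  <chi_3*chi_5, chi_1> = (1/24)[1*(6)*conj(1) + 6*(0)*conj(1) + 3*(-2)*conj(1) + 8*(0)*conj(1) + 6*(0)*conj(1)]
      = (1/24)[(6) + (0) + (-6) + (0) + (0)] = 0/24 = 0
  <chi_3*chi_5, chi_2> = (1/24)[1*(6)*conj(1) + 6*(0)*conj(-1) + 3*(-2)*conj(1) + 8*(0)*conj(1) + 6*(0)*conj(-1)]
      = (1/24)[(6) + (0) + (-6) + (0) + (0)] = 0/24 = 0
  <chi_3*chi_5, chi_3> = (1/24)[1*(6)*conj(2) + 6*(0)*conj(0) + 3*(-2)*conj(2) + 8*(0)*conj(-1) + 6*(0)*conj(0)]
      = (1/24)[(12) + (0) + (-12) + (0) + (0)] = 0/24 = 0
  <chi_3*chi_5, chi_4> = (1/24)[1*(6)*conj(3) + 6*(0)*conj(1) + 3*(-2)*conj(-1) + 8*(0)*conj(0) + 6*(0)*conj(-1)]
      = (1/24)[(18) + (0) + (6) + (0) + (0)] = 24/24 = 1
  <chi_3*chi_5, chi_5> = (1/24)[1*(6)*conj(3) + 6*(0)*conj(-1) + 3*(-2)*conj(-1) + 8*(0)*conj(0) + 6*(0)*conj(1)]
      = (1/24)[(18) + (0) + (6) + (0) + (0)] = 24/24 = 1
Hence the multiplicities are chi_4: 1, chi_5: 1. Dimension check: dim(chi_3)*dim(chi_5) = 2*3 = 6 and sum (mult * dim) = 1*3 + 1*3 = 6.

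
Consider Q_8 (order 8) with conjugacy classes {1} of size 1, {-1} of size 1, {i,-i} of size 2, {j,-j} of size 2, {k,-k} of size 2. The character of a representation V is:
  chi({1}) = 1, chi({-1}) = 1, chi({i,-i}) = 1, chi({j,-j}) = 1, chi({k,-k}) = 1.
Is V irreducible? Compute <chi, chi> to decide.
Irreducible: <chi, chi> = 1.

Proof sketch: <chi, chi> = (1/|G|) sum_C |C| * |chi(C)|^2 = (1/8)[1*|1|^2 + 1*|1|^2 + 2*|1|^2 + 2*|1|^2 + 2*|1|^2]
  = (1/8)[(1) + (1) + (2) + (2) + (2)] = 8/8 = 1.
A character is irreducible iff <chi, chi> = 1, so this representation is irreducible.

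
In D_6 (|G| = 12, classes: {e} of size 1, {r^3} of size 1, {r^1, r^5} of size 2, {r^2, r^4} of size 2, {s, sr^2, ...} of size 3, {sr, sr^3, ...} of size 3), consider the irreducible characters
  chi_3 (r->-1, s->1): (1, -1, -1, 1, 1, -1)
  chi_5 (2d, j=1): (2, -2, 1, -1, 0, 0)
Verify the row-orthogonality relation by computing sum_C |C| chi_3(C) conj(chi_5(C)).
Sum = 0; so <chi_3, chi_5> = 0 (distinct irreducibles are orthogonal).

Justification: Compute term by term over conjugacy classes (|C| * chi_3(C) * conj(chi_5(C))):
  1*(1)*conj(2) + 1*(-1)*conj(-2) + 2*(-1)*conj(1) + 2*(1)*conj(-1) + 3*(1)*conj(0) + 3*(-1)*conj(0)
  = (2) + (2) + (-2) + (-2) + (0) + (0)
  = 0.
Dividing by |G| = 12 gives 0/12 = 0, matching the row-orthogonality relation <chi_3, chi_5> = [chi_3 = chi_5].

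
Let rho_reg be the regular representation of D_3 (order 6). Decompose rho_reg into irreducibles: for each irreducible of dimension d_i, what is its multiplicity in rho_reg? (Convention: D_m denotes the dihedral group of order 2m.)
Each irreducible V_i of dimension d_i appears with multiplicity d_i, i.e. rho_reg = (direct sum over all irreducibles V_i) d_i V_i. The irreducible dimensions for D_3 are 1, 1, 2: 2 irreducibles of dimension 1, each with multiplicity 1; 1 irreducible of dimension 2, with multiplicity 2. Total dimension 2*1*1 + 1*2*2 = 6 = |G|.

Why: General theorem: in the regular representation of a finite group G, each irreducible appears with multiplicity equal to its dimension. Check: dim(rho_reg) = sum d_i^2 = 1 + 1 + 4 = 6 = |G|.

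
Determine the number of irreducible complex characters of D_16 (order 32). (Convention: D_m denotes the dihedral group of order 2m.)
11

Details: The number of irreducible complex representations of a finite group equals its number of conjugacy classes. D_16 has 11 conjugacy classes (n/2 + 3 for n even), so D_16 (order 32) has exactly 11 irreducible complex representations.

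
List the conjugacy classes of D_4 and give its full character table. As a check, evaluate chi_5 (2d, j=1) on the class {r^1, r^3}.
Conjugacy classes: {e} of size 1, {r^2} of size 1, {r^1, r^3} of size 2, {s, sr^2, ...} of size 2, {sr, sr^3, ...} of size 2.
Character table:
  irrep \ class              {e} (size 1)  {r^2} (size 1)  {r^1, r^3} (size 2)  {s, sr^2, ...} (size 2)  {sr, sr^3, ...} (size 2)
  chi_1 (triv)               1             1               1                    1                        1                       
  chi_2 (sign: r->1, s->-1)  1             1               1                    -1                       -1                      
  chi_3 (r->-1, s->1)        1             1               -1                   1                        -1                      
  chi_4 (r->-1, s->-1)       1             1               -1                   -1                       1                       
  chi_5 (2d, j=1)            2             -2              0                    0                        0                       

Spot check: chi_5 (2d, j=1) on {r^1, r^3} = 0.

Reasoning: D_4 has order 2*4 = 8 with 5 conjugacy classes, hence 5 irreducibles. Sum of squared dims 1 + 1 + 1 + 1 + 4 = 8 = |G|. Linear characters come from the abelianisation; the 2-dimensional irreps have character r^k -> 2*cos(2*pi*j*k/4), reflections -> 0.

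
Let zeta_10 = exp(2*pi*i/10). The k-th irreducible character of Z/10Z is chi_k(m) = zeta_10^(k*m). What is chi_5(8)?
chi_5(8) = zeta_10^40 = 1

Reasoning: chi_5(8) = zeta_10^(5*8) = zeta_10^40. Since zeta_10^10 = 1, this equals zeta_10^0 = exp(2*pi*i*0/10) = 1.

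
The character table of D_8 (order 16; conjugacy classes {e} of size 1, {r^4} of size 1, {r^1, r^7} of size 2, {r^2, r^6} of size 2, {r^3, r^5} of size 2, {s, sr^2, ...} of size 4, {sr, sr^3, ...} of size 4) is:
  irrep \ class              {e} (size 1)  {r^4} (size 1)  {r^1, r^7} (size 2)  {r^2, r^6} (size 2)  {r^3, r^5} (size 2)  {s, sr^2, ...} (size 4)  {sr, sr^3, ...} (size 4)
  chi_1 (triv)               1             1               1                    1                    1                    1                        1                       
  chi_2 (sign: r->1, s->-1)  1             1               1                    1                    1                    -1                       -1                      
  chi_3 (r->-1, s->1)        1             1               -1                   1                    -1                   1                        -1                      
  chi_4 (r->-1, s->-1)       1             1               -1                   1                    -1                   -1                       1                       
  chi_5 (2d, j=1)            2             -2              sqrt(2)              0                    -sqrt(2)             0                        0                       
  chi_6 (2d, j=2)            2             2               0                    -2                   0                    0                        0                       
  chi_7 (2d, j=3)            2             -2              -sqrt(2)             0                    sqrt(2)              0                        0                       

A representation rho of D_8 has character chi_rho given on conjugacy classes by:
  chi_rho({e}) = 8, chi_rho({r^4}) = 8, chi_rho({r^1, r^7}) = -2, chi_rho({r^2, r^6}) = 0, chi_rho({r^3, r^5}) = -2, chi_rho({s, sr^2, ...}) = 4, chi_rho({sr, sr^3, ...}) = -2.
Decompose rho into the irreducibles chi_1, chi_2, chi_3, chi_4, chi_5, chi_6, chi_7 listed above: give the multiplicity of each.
Multiplicities: chi_1: 1, chi_2: 0, chi_3: 3, chi_4: 0, chi_5: 0, chi_6: 2, chi_7: 0.

Solution. Use <chi_rho, chi> = (1/|G|) sum_C |C| * chi_rho(C) * conj(chi(C)) with |G| = 16 for each irreducible chi in the table:
  <chi_rho, chi_1> = (1/16)[1*(8)*conj(1) + 1*(8)*conj(1) + 2*(-2)*conj(1) + 2*(0)*conj(1) + 2*(-2)*conj(1) + 4*(4)*conj(1) + 4*(-2)*conj(1)]
      = (1/16)[(8) + (8) + (-4) + (0) + (-4) + (16) + (-8)] = 16/16 = 1
  <chi_rho, chi_2> = (1/16)[1*(8)*conj(1) + 1*(8)*conj(1) + 2*(-2)*conj(1) + 2*(0)*conj(1) + 2*(-2)*conj(1) + 4*(4)*conj(-1) + 4*(-2)*conj(-1)]
      = (1/16)[(8) + (8) + (-4) + (0) + (-4) + (-16) + (8)] = 0/16 = 0
  <chi_rho, chi_3> = (1/16)[1*(8)*conj(1) + 1*(8)*conj(1) + 2*(-2)*conj(-1) + 2*(0)*conj(1) + 2*(-2)*conj(-1) + 4*(4)*conj(1) + 4*(-2)*conj(-1)]
      = (1/16)[(8) + (8) + (4) + (0) + (4) + (16) + (8)] = 48/16 = 3
  <chi_rho, chi_4> = (1/16)[1*(8)*conj(1) + 1*(8)*conj(1) + 2*(-2)*conj(-1) + 2*(0)*conj(1) + 2*(-2)*conj(-1) + 4*(4)*conj(-1) + 4*(-2)*conj(1)]
      = (1/16)[(8) + (8) + (4) + (0) + (4) + (-16) + (-8)] = 0/16 = 0
  <chi_rho, chi_5> = (1/16)[1*(8)*conj(2) + 1*(8)*conj(-2) + 2*(-2)*conj(sqrt(2)) + 2*(0)*conj(0) + 2*(-2)*conj(-sqrt(2)) + 4*(4)*conj(0) + 4*(-2)*conj(0)]
      = (1/16)[(16) + (-16) + (-4*sqrt(2)) + (0) + (4*sqrt(2)) + (0) + (0)] = 0/16 = 0
  <chi_rho, chi_6> = (1/16)[1*(8)*conj(2) + 1*(8)*conj(2) + 2*(-2)*conj(0) + 2*(0)*conj(-2) + 2*(-2)*conj(0) + 4*(4)*conj(0) + 4*(-2)*conj(0)]
      = (1/16)[(16) + (16) + (0) + (0) + (0) + (0) + (0)] = 32/16 = 2
  <chi_rho, chi_7> = (1/16)[1*(8)*conj(2) + 1*(8)*conj(-2) + 2*(-2)*conj(-sqrt(2)) + 2*(0)*conj(0) + 2*(-2)*conj(sqrt(2)) + 4*(4)*conj(0) + 4*(-2)*conj(0)]
      = (1/16)[(16) + (-16) + (4*sqrt(2)) + (0) + (-4*sqrt(2)) + (0) + (0)] = 0/16 = 0
Dimension check: dim(rho) = sum (mult * dim) = 1*1 + 0*1 + 3*1 + 0*1 + 0*2 + 2*2 + 0*2 = 8 = chi_rho(e) = 8.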